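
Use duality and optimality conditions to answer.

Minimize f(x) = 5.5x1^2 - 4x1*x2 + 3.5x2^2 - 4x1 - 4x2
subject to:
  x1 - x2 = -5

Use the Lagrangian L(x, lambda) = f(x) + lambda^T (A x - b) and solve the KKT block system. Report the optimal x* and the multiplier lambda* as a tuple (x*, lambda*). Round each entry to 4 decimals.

Form the Lagrangian:
  L(x, lambda) = (1/2) x^T Q x + c^T x + lambda^T (A x - b)
Stationarity (grad_x L = 0): Q x + c + A^T lambda = 0.
Primal feasibility: A x = b.

This gives the KKT block system:
  [ Q   A^T ] [ x     ]   [-c ]
  [ A    0  ] [ lambda ] = [ b ]

Solving the linear system:
  x*      = (-0.7, 4.3)
  lambda* = (28.9)
  f(x*)   = 65.05

x* = (-0.7, 4.3), lambda* = (28.9)


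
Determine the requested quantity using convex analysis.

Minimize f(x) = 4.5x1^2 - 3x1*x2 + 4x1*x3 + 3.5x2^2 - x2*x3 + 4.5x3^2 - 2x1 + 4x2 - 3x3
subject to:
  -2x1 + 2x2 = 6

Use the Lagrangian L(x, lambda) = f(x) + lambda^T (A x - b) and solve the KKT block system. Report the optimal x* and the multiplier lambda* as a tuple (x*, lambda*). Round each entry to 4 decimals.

Form the Lagrangian:
  L(x, lambda) = (1/2) x^T Q x + c^T x + lambda^T (A x - b)
Stationarity (grad_x L = 0): Q x + c + A^T lambda = 0.
Primal feasibility: A x = b.

This gives the KKT block system:
  [ Q   A^T ] [ x     ]   [-c ]
  [ A    0  ] [ lambda ] = [ b ]

Solving the linear system:
  x*      = (-1.7778, 1.2222, 1.2593)
  lambda* = (-8.3148)
  f(x*)   = 27.2778

x* = (-1.7778, 1.2222, 1.2593), lambda* = (-8.3148)


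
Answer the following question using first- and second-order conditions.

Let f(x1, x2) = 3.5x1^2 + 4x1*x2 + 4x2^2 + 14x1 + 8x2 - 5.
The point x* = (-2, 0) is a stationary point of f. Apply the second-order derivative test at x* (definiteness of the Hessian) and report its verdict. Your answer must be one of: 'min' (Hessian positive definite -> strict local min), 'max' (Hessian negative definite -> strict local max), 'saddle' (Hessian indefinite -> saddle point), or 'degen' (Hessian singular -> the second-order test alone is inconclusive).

Compute the Hessian H = grad^2 f:
  H = [[7, 4], [4, 8]]
Verify stationarity: grad f(x*) = H x* + g = (0, 0).
Eigenvalues of H: 3.4689, 11.5311.
Both eigenvalues > 0, so H is positive definite -> x* is a strict local min.

min


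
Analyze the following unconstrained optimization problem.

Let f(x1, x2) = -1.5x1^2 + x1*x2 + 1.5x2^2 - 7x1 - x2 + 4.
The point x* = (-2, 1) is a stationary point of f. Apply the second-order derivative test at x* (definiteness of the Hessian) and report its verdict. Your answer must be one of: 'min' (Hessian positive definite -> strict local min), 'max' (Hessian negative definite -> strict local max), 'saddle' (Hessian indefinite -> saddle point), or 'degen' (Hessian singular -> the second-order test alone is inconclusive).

Compute the Hessian H = grad^2 f:
  H = [[-3, 1], [1, 3]]
Verify stationarity: grad f(x*) = H x* + g = (0, 0).
Eigenvalues of H: -3.1623, 3.1623.
Eigenvalues have mixed signs, so H is indefinite -> x* is a saddle point.

saddle


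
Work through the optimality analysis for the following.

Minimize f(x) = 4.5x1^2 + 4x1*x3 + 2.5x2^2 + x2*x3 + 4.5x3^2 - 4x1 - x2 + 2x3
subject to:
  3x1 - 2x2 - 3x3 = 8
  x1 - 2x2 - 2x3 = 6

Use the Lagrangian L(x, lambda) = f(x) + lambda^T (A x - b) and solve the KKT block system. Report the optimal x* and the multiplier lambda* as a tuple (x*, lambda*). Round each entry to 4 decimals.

Form the Lagrangian:
  L(x, lambda) = (1/2) x^T Q x + c^T x + lambda^T (A x - b)
Stationarity (grad_x L = 0): Q x + c + A^T lambda = 0.
Primal feasibility: A x = b.

This gives the KKT block system:
  [ Q   A^T ] [ x     ]   [-c ]
  [ A    0  ] [ lambda ] = [ b ]

Solving the linear system:
  x*      = (0.5132, -1.7698, -0.9736)
  lambda* = (4.3434, -9.7547)
  f(x*)   = 10.7755

x* = (0.5132, -1.7698, -0.9736), lambda* = (4.3434, -9.7547)


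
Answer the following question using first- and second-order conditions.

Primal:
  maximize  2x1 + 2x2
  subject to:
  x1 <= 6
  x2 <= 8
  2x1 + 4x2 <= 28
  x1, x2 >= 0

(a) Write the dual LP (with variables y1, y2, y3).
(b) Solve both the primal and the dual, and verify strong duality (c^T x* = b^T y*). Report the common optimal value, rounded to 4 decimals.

The standard primal-dual pair for 'max c^T x s.t. A x <= b, x >= 0' is:
  Dual:  min b^T y  s.t.  A^T y >= c,  y >= 0.

So the dual LP is:
  minimize  6y1 + 8y2 + 28y3
  subject to:
    y1 + 2y3 >= 2
    y2 + 4y3 >= 2
    y1, y2, y3 >= 0

Solving the primal: x* = (6, 4).
  primal value c^T x* = 20.
Solving the dual: y* = (1, 0, 0.5).
  dual value b^T y* = 20.
Strong duality: c^T x* = b^T y*. Confirmed.

20


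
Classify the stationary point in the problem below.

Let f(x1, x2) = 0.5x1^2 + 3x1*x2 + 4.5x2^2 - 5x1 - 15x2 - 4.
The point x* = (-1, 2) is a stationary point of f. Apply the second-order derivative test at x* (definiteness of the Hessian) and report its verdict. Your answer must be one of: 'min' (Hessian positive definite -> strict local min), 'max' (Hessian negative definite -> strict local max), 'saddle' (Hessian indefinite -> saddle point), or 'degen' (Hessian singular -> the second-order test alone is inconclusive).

Compute the Hessian H = grad^2 f:
  H = [[1, 3], [3, 9]]
Verify stationarity: grad f(x*) = H x* + g = (0, 0).
Eigenvalues of H: 0, 10.
H has a zero eigenvalue (singular; positive semidefinite but not definite), so H is neither positive definite, negative definite, nor indefinite. The second-order test alone is inconclusive -> degen.
(Indeed, f is constant along the null direction of H through x*, so x* is not a strict local extremum.)

degen


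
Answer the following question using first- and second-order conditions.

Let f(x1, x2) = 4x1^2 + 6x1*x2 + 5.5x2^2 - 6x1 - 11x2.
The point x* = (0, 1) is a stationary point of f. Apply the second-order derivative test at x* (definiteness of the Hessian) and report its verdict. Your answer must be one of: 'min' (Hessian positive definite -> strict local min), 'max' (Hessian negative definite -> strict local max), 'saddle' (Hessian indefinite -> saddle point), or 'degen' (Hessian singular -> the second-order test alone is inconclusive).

Compute the Hessian H = grad^2 f:
  H = [[8, 6], [6, 11]]
Verify stationarity: grad f(x*) = H x* + g = (0, 0).
Eigenvalues of H: 3.3153, 15.6847.
Both eigenvalues > 0, so H is positive definite -> x* is a strict local min.

min


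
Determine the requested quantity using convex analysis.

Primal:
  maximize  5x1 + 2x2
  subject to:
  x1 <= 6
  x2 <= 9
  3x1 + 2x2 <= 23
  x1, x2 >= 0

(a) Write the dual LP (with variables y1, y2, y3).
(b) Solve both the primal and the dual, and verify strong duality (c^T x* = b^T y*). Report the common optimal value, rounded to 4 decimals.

The standard primal-dual pair for 'max c^T x s.t. A x <= b, x >= 0' is:
  Dual:  min b^T y  s.t.  A^T y >= c,  y >= 0.

So the dual LP is:
  minimize  6y1 + 9y2 + 23y3
  subject to:
    y1 + 3y3 >= 5
    y2 + 2y3 >= 2
    y1, y2, y3 >= 0

Solving the primal: x* = (6, 2.5).
  primal value c^T x* = 35.
Solving the dual: y* = (2, 0, 1).
  dual value b^T y* = 35.
Strong duality: c^T x* = b^T y*. Confirmed.

35


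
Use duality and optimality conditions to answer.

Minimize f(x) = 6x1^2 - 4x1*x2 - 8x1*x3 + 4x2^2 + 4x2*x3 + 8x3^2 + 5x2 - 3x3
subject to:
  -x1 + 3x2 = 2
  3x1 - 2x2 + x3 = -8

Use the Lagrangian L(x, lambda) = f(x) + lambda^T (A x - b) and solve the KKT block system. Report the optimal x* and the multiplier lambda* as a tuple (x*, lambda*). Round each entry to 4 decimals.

Form the Lagrangian:
  L(x, lambda) = (1/2) x^T Q x + c^T x + lambda^T (A x - b)
Stationarity (grad_x L = 0): Q x + c + A^T lambda = 0.
Primal feasibility: A x = b.

This gives the KKT block system:
  [ Q   A^T ] [ x     ]   [-c ]
  [ A    0  ] [ lambda ] = [ b ]

Solving the linear system:
  x*      = (-2.2958, -0.0986, -1.3097)
  lambda* = (1.2699, 5.9827)
  f(x*)   = 24.3789

x* = (-2.2958, -0.0986, -1.3097), lambda* = (1.2699, 5.9827)


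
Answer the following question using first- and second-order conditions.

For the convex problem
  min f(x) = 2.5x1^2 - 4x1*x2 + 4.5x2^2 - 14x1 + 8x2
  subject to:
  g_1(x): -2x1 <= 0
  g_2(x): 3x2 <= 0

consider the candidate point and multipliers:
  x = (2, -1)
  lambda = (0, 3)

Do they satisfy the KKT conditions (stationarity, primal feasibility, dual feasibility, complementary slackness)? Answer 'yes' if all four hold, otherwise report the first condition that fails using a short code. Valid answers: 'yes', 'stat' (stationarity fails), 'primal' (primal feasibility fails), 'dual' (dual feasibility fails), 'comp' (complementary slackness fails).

Gradient of f: grad f(x) = Q x + c = (0, -9)
Constraint values g_i(x) = a_i^T x - b_i:
  g_1((2, -1)) = -4
  g_2((2, -1)) = -3
Stationarity residual: grad f(x) + sum_i lambda_i a_i = (0, 0)
  -> stationarity OK
Primal feasibility (all g_i <= 0): OK
Dual feasibility (all lambda_i >= 0): OK
Complementary slackness (lambda_i * g_i(x) = 0 for all i): FAILS

Verdict: the first failing condition is complementary_slackness -> comp.

comp


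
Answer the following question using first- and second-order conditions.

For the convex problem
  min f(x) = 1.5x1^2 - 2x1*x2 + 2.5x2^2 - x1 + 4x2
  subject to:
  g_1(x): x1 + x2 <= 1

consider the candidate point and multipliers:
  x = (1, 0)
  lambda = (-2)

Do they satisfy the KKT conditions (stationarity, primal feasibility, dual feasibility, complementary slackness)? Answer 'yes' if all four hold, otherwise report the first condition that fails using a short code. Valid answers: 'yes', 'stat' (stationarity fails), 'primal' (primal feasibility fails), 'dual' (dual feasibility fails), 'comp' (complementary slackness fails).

Gradient of f: grad f(x) = Q x + c = (2, 2)
Constraint values g_i(x) = a_i^T x - b_i:
  g_1((1, 0)) = 0
Stationarity residual: grad f(x) + sum_i lambda_i a_i = (0, 0)
  -> stationarity OK
Primal feasibility (all g_i <= 0): OK
Dual feasibility (all lambda_i >= 0): FAILS
Complementary slackness (lambda_i * g_i(x) = 0 for all i): OK

Verdict: the first failing condition is dual_feasibility -> dual.

dual


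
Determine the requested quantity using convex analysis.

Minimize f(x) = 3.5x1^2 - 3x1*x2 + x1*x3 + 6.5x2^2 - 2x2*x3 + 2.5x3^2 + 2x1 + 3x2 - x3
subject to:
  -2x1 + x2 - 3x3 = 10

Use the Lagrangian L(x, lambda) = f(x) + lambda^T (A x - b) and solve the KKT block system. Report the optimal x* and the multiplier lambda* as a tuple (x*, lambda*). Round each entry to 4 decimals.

Form the Lagrangian:
  L(x, lambda) = (1/2) x^T Q x + c^T x + lambda^T (A x - b)
Stationarity (grad_x L = 0): Q x + c + A^T lambda = 0.
Primal feasibility: A x = b.

This gives the KKT block system:
  [ Q   A^T ] [ x     ]   [-c ]
  [ A    0  ] [ lambda ] = [ b ]

Solving the linear system:
  x*      = (-1.5135, -0.6118, -2.5283)
  lambda* = (-4.6437)
  f(x*)   = 22.0516

x* = (-1.5135, -0.6118, -2.5283), lambda* = (-4.6437)


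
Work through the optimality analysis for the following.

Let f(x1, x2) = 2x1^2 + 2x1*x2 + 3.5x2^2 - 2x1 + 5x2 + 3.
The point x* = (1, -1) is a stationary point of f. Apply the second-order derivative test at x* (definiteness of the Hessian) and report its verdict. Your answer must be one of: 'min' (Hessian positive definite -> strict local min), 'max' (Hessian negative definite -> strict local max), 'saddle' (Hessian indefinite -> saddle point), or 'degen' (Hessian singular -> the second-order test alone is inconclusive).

Compute the Hessian H = grad^2 f:
  H = [[4, 2], [2, 7]]
Verify stationarity: grad f(x*) = H x* + g = (0, 0).
Eigenvalues of H: 3, 8.
Both eigenvalues > 0, so H is positive definite -> x* is a strict local min.

min


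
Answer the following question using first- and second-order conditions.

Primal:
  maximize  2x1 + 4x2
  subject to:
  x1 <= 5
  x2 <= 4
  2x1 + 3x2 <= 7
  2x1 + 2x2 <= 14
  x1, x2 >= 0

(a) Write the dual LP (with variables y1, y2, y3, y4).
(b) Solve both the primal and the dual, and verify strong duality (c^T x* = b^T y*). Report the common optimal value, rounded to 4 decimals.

The standard primal-dual pair for 'max c^T x s.t. A x <= b, x >= 0' is:
  Dual:  min b^T y  s.t.  A^T y >= c,  y >= 0.

So the dual LP is:
  minimize  5y1 + 4y2 + 7y3 + 14y4
  subject to:
    y1 + 2y3 + 2y4 >= 2
    y2 + 3y3 + 2y4 >= 4
    y1, y2, y3, y4 >= 0

Solving the primal: x* = (0, 2.3333).
  primal value c^T x* = 9.3333.
Solving the dual: y* = (0, 0, 1.3333, 0).
  dual value b^T y* = 9.3333.
Strong duality: c^T x* = b^T y*. Confirmed.

9.3333


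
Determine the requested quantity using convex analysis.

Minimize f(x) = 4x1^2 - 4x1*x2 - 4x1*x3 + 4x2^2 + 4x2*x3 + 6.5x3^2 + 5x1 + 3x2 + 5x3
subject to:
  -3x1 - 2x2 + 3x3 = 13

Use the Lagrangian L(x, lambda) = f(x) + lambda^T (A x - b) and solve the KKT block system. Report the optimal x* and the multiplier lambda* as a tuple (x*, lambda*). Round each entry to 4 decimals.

Form the Lagrangian:
  L(x, lambda) = (1/2) x^T Q x + c^T x + lambda^T (A x - b)
Stationarity (grad_x L = 0): Q x + c + A^T lambda = 0.
Primal feasibility: A x = b.

This gives the KKT block system:
  [ Q   A^T ] [ x     ]   [-c ]
  [ A    0  ] [ lambda ] = [ b ]

Solving the linear system:
  x*      = (-2.6789, -2.3624, 0.0795)
  lambda* = (-2.4331)
  f(x*)   = 5.7728

x* = (-2.6789, -2.3624, 0.0795), lambda* = (-2.4331)


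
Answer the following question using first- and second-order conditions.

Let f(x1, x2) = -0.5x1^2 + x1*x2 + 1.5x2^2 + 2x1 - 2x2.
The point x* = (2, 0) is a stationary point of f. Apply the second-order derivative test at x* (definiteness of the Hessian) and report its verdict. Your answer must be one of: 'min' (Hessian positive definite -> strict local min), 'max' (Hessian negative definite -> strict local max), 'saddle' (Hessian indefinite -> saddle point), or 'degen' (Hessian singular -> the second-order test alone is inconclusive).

Compute the Hessian H = grad^2 f:
  H = [[-1, 1], [1, 3]]
Verify stationarity: grad f(x*) = H x* + g = (0, 0).
Eigenvalues of H: -1.2361, 3.2361.
Eigenvalues have mixed signs, so H is indefinite -> x* is a saddle point.

saddle


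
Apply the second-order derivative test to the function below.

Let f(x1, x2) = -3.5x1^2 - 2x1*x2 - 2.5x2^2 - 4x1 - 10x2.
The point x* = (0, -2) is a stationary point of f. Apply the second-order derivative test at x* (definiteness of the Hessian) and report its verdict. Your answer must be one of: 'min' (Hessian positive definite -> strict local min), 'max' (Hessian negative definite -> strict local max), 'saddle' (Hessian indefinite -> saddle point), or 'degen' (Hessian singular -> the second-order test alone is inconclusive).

Compute the Hessian H = grad^2 f:
  H = [[-7, -2], [-2, -5]]
Verify stationarity: grad f(x*) = H x* + g = (0, 0).
Eigenvalues of H: -8.2361, -3.7639.
Both eigenvalues < 0, so H is negative definite -> x* is a strict local max.

max


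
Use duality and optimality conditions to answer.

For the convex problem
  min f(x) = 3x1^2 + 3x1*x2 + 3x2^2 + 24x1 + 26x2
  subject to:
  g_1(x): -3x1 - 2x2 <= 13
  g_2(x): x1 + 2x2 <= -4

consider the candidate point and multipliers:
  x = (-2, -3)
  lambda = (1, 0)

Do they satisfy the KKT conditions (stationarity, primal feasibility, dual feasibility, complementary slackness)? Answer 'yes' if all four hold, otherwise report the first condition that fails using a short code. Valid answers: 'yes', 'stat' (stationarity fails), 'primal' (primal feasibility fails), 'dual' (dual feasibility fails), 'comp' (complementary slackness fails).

Gradient of f: grad f(x) = Q x + c = (3, 2)
Constraint values g_i(x) = a_i^T x - b_i:
  g_1((-2, -3)) = -1
  g_2((-2, -3)) = -4
Stationarity residual: grad f(x) + sum_i lambda_i a_i = (0, 0)
  -> stationarity OK
Primal feasibility (all g_i <= 0): OK
Dual feasibility (all lambda_i >= 0): OK
Complementary slackness (lambda_i * g_i(x) = 0 for all i): FAILS

Verdict: the first failing condition is complementary_slackness -> comp.

comp


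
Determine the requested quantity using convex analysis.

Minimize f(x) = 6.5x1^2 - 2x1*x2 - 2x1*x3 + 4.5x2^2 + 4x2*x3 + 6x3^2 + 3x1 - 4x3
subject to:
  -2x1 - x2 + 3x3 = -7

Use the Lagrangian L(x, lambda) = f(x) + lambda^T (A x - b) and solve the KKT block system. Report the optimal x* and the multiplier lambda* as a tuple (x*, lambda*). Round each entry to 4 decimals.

Form the Lagrangian:
  L(x, lambda) = (1/2) x^T Q x + c^T x + lambda^T (A x - b)
Stationarity (grad_x L = 0): Q x + c + A^T lambda = 0.
Primal feasibility: A x = b.

This gives the KKT block system:
  [ Q   A^T ] [ x     ]   [-c ]
  [ A    0  ] [ lambda ] = [ b ]

Solving the linear system:
  x*      = (0.6326, 1.4087, -1.4421)
  lambda* = (5.645)
  f(x*)   = 23.5904

x* = (0.6326, 1.4087, -1.4421), lambda* = (5.645)


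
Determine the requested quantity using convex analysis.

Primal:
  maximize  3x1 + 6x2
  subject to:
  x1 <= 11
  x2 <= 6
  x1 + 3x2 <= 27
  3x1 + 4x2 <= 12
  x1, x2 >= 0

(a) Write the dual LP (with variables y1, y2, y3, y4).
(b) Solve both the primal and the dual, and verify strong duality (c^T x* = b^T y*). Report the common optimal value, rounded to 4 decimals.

The standard primal-dual pair for 'max c^T x s.t. A x <= b, x >= 0' is:
  Dual:  min b^T y  s.t.  A^T y >= c,  y >= 0.

So the dual LP is:
  minimize  11y1 + 6y2 + 27y3 + 12y4
  subject to:
    y1 + y3 + 3y4 >= 3
    y2 + 3y3 + 4y4 >= 6
    y1, y2, y3, y4 >= 0

Solving the primal: x* = (0, 3).
  primal value c^T x* = 18.
Solving the dual: y* = (0, 0, 0, 1.5).
  dual value b^T y* = 18.
Strong duality: c^T x* = b^T y*. Confirmed.

18


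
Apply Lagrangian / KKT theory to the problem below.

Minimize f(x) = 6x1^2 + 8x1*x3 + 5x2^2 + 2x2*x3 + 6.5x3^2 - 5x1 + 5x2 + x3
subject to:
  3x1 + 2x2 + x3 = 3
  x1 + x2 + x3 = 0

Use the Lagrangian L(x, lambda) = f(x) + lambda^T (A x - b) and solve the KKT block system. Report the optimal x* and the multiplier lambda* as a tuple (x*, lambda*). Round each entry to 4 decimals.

Form the Lagrangian:
  L(x, lambda) = (1/2) x^T Q x + c^T x + lambda^T (A x - b)
Stationarity (grad_x L = 0): Q x + c + A^T lambda = 0.
Primal feasibility: A x = b.

This gives the KKT block system:
  [ Q   A^T ] [ x     ]   [-c ]
  [ A    0  ] [ lambda ] = [ b ]

Solving the linear system:
  x*      = (1.6301, -0.2603, -1.3699)
  lambda* = (-3.9452, 8.2329)
  f(x*)   = 0.5068

x* = (1.6301, -0.2603, -1.3699), lambda* = (-3.9452, 8.2329)


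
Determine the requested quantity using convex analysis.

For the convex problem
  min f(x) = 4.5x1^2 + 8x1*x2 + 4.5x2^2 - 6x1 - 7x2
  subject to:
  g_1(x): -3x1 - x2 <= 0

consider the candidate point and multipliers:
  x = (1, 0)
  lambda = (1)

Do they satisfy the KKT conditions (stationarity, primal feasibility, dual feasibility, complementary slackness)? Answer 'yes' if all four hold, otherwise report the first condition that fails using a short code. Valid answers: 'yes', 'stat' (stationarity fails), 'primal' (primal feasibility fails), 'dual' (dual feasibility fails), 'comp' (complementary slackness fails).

Gradient of f: grad f(x) = Q x + c = (3, 1)
Constraint values g_i(x) = a_i^T x - b_i:
  g_1((1, 0)) = -3
Stationarity residual: grad f(x) + sum_i lambda_i a_i = (0, 0)
  -> stationarity OK
Primal feasibility (all g_i <= 0): OK
Dual feasibility (all lambda_i >= 0): OK
Complementary slackness (lambda_i * g_i(x) = 0 for all i): FAILS

Verdict: the first failing condition is complementary_slackness -> comp.

comp


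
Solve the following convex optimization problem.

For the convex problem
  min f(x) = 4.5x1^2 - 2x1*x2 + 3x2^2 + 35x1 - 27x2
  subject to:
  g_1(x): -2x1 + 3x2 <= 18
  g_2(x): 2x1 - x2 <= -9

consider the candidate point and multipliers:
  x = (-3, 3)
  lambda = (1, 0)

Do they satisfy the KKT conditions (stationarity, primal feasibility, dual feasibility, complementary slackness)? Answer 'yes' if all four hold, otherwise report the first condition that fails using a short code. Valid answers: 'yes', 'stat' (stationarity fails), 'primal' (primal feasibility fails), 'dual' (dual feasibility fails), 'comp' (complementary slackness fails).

Gradient of f: grad f(x) = Q x + c = (2, -3)
Constraint values g_i(x) = a_i^T x - b_i:
  g_1((-3, 3)) = -3
  g_2((-3, 3)) = 0
Stationarity residual: grad f(x) + sum_i lambda_i a_i = (0, 0)
  -> stationarity OK
Primal feasibility (all g_i <= 0): OK
Dual feasibility (all lambda_i >= 0): OK
Complementary slackness (lambda_i * g_i(x) = 0 for all i): FAILS

Verdict: the first failing condition is complementary_slackness -> comp.

comp


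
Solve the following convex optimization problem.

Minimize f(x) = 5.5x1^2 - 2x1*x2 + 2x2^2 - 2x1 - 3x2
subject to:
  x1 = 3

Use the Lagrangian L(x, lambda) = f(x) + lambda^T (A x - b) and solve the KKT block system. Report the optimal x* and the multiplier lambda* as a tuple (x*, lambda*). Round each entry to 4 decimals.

Form the Lagrangian:
  L(x, lambda) = (1/2) x^T Q x + c^T x + lambda^T (A x - b)
Stationarity (grad_x L = 0): Q x + c + A^T lambda = 0.
Primal feasibility: A x = b.

This gives the KKT block system:
  [ Q   A^T ] [ x     ]   [-c ]
  [ A    0  ] [ lambda ] = [ b ]

Solving the linear system:
  x*      = (3, 2.25)
  lambda* = (-26.5)
  f(x*)   = 33.375

x* = (3, 2.25), lambda* = (-26.5)


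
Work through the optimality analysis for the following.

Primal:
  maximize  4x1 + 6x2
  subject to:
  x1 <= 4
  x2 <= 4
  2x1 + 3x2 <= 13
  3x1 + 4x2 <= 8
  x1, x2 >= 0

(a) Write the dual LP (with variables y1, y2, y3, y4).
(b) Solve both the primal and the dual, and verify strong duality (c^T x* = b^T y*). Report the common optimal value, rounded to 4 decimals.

The standard primal-dual pair for 'max c^T x s.t. A x <= b, x >= 0' is:
  Dual:  min b^T y  s.t.  A^T y >= c,  y >= 0.

So the dual LP is:
  minimize  4y1 + 4y2 + 13y3 + 8y4
  subject to:
    y1 + 2y3 + 3y4 >= 4
    y2 + 3y3 + 4y4 >= 6
    y1, y2, y3, y4 >= 0

Solving the primal: x* = (0, 2).
  primal value c^T x* = 12.
Solving the dual: y* = (0, 0, 0, 1.5).
  dual value b^T y* = 12.
Strong duality: c^T x* = b^T y*. Confirmed.

12


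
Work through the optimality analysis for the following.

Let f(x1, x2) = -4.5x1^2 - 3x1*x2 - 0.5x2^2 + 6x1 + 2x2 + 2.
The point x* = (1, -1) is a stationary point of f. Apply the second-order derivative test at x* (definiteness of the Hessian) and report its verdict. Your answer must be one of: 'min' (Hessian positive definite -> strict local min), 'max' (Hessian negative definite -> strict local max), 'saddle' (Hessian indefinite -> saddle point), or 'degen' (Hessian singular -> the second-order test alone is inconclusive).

Compute the Hessian H = grad^2 f:
  H = [[-9, -3], [-3, -1]]
Verify stationarity: grad f(x*) = H x* + g = (0, 0).
Eigenvalues of H: -10, 0.
H has a zero eigenvalue (singular; negative semidefinite but not definite), so H is neither positive definite, negative definite, nor indefinite. The second-order test alone is inconclusive -> degen.
(Indeed, f is constant along the null direction of H through x*, so x* is not a strict local extremum.)

degen


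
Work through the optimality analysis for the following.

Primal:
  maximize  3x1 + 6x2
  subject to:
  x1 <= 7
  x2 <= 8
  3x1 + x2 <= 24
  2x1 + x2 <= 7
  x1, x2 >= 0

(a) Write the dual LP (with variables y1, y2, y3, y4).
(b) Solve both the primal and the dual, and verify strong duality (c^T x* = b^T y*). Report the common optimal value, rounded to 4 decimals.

The standard primal-dual pair for 'max c^T x s.t. A x <= b, x >= 0' is:
  Dual:  min b^T y  s.t.  A^T y >= c,  y >= 0.

So the dual LP is:
  minimize  7y1 + 8y2 + 24y3 + 7y4
  subject to:
    y1 + 3y3 + 2y4 >= 3
    y2 + y3 + y4 >= 6
    y1, y2, y3, y4 >= 0

Solving the primal: x* = (0, 7).
  primal value c^T x* = 42.
Solving the dual: y* = (0, 0, 0, 6).
  dual value b^T y* = 42.
Strong duality: c^T x* = b^T y*. Confirmed.

42


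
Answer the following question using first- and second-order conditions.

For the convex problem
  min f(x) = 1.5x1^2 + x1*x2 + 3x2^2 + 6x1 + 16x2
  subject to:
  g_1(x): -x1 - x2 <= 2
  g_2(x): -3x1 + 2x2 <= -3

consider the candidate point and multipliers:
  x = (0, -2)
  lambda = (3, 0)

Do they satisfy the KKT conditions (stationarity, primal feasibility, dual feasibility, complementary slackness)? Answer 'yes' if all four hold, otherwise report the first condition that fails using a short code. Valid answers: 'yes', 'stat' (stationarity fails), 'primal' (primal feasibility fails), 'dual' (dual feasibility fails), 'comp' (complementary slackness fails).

Gradient of f: grad f(x) = Q x + c = (4, 4)
Constraint values g_i(x) = a_i^T x - b_i:
  g_1((0, -2)) = 0
  g_2((0, -2)) = -1
Stationarity residual: grad f(x) + sum_i lambda_i a_i = (1, 1)
  -> stationarity FAILS
Primal feasibility (all g_i <= 0): OK
Dual feasibility (all lambda_i >= 0): OK
Complementary slackness (lambda_i * g_i(x) = 0 for all i): OK

Verdict: the first failing condition is stationarity -> stat.

stat


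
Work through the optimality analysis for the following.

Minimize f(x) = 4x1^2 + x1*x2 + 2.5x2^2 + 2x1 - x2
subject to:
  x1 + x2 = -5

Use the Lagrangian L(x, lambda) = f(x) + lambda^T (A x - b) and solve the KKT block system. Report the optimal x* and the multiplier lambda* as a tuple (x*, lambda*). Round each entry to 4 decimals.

Form the Lagrangian:
  L(x, lambda) = (1/2) x^T Q x + c^T x + lambda^T (A x - b)
Stationarity (grad_x L = 0): Q x + c + A^T lambda = 0.
Primal feasibility: A x = b.

This gives the KKT block system:
  [ Q   A^T ] [ x     ]   [-c ]
  [ A    0  ] [ lambda ] = [ b ]

Solving the linear system:
  x*      = (-2.0909, -2.9091)
  lambda* = (17.6364)
  f(x*)   = 43.4545

x* = (-2.0909, -2.9091), lambda* = (17.6364)


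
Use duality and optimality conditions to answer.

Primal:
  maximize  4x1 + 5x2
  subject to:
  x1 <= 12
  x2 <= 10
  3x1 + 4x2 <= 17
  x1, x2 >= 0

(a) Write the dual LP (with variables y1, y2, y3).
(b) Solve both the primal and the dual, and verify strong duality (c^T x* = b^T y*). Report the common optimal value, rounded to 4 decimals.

The standard primal-dual pair for 'max c^T x s.t. A x <= b, x >= 0' is:
  Dual:  min b^T y  s.t.  A^T y >= c,  y >= 0.

So the dual LP is:
  minimize  12y1 + 10y2 + 17y3
  subject to:
    y1 + 3y3 >= 4
    y2 + 4y3 >= 5
    y1, y2, y3 >= 0

Solving the primal: x* = (5.6667, 0).
  primal value c^T x* = 22.6667.
Solving the dual: y* = (0, 0, 1.3333).
  dual value b^T y* = 22.6667.
Strong duality: c^T x* = b^T y*. Confirmed.

22.6667


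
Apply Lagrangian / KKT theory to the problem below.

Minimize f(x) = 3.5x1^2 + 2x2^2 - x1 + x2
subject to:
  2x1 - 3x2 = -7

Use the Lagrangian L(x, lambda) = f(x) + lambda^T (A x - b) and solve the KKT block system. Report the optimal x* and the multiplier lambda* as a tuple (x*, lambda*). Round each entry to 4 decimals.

Form the Lagrangian:
  L(x, lambda) = (1/2) x^T Q x + c^T x + lambda^T (A x - b)
Stationarity (grad_x L = 0): Q x + c + A^T lambda = 0.
Primal feasibility: A x = b.

This gives the KKT block system:
  [ Q   A^T ] [ x     ]   [-c ]
  [ A    0  ] [ lambda ] = [ b ]

Solving the linear system:
  x*      = (-0.6709, 1.8861)
  lambda* = (2.8481)
  f(x*)   = 11.2468

x* = (-0.6709, 1.8861), lambda* = (2.8481)


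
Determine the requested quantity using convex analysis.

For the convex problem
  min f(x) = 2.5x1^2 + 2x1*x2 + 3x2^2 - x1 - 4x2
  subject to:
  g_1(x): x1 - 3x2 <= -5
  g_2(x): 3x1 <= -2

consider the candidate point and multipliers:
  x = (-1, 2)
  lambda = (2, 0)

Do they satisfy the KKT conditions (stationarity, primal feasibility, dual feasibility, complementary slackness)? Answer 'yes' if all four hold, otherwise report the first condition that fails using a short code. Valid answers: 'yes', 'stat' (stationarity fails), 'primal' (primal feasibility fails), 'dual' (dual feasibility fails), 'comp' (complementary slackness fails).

Gradient of f: grad f(x) = Q x + c = (-2, 6)
Constraint values g_i(x) = a_i^T x - b_i:
  g_1((-1, 2)) = -2
  g_2((-1, 2)) = -1
Stationarity residual: grad f(x) + sum_i lambda_i a_i = (0, 0)
  -> stationarity OK
Primal feasibility (all g_i <= 0): OK
Dual feasibility (all lambda_i >= 0): OK
Complementary slackness (lambda_i * g_i(x) = 0 for all i): FAILS

Verdict: the first failing condition is complementary_slackness -> comp.

comp


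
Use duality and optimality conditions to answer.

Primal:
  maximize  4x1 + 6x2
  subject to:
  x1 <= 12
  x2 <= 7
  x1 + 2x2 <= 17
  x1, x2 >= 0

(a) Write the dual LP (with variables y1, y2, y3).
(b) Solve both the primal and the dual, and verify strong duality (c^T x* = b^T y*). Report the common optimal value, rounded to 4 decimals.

The standard primal-dual pair for 'max c^T x s.t. A x <= b, x >= 0' is:
  Dual:  min b^T y  s.t.  A^T y >= c,  y >= 0.

So the dual LP is:
  minimize  12y1 + 7y2 + 17y3
  subject to:
    y1 + y3 >= 4
    y2 + 2y3 >= 6
    y1, y2, y3 >= 0

Solving the primal: x* = (12, 2.5).
  primal value c^T x* = 63.
Solving the dual: y* = (1, 0, 3).
  dual value b^T y* = 63.
Strong duality: c^T x* = b^T y*. Confirmed.

63


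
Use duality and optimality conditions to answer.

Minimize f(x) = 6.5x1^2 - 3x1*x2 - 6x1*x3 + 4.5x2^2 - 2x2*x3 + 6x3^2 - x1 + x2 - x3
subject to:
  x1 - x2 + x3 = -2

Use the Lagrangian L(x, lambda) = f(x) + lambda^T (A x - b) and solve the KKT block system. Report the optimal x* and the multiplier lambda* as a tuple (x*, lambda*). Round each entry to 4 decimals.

Form the Lagrangian:
  L(x, lambda) = (1/2) x^T Q x + c^T x + lambda^T (A x - b)
Stationarity (grad_x L = 0): Q x + c + A^T lambda = 0.
Primal feasibility: A x = b.

This gives the KKT block system:
  [ Q   A^T ] [ x     ]   [-c ]
  [ A    0  ] [ lambda ] = [ b ]

Solving the linear system:
  x*      = (-0.8657, 0.209, -0.9254)
  lambda* = (7.3284)
  f(x*)   = 8.3284

x* = (-0.8657, 0.209, -0.9254), lambda* = (7.3284)


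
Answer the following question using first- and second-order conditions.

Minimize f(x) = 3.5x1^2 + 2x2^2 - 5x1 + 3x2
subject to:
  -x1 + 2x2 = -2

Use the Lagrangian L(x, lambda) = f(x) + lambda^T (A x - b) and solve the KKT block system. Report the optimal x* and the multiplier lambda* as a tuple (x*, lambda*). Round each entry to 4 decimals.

Form the Lagrangian:
  L(x, lambda) = (1/2) x^T Q x + c^T x + lambda^T (A x - b)
Stationarity (grad_x L = 0): Q x + c + A^T lambda = 0.
Primal feasibility: A x = b.

This gives the KKT block system:
  [ Q   A^T ] [ x     ]   [-c ]
  [ A    0  ] [ lambda ] = [ b ]

Solving the linear system:
  x*      = (0.6875, -0.6562)
  lambda* = (-0.1875)
  f(x*)   = -2.8906

x* = (0.6875, -0.6562), lambda* = (-0.1875)


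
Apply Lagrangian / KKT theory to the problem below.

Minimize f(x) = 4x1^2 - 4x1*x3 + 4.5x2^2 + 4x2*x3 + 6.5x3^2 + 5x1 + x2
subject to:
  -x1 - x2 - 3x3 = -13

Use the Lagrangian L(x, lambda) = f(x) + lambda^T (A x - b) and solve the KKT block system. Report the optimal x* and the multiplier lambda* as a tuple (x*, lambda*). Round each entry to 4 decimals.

Form the Lagrangian:
  L(x, lambda) = (1/2) x^T Q x + c^T x + lambda^T (A x - b)
Stationarity (grad_x L = 0): Q x + c + A^T lambda = 0.
Primal feasibility: A x = b.

This gives the KKT block system:
  [ Q   A^T ] [ x     ]   [-c ]
  [ A    0  ] [ lambda ] = [ b ]

Solving the linear system:
  x*      = (2.62, -0.4294, 3.6031)
  lambda* = (11.5476)
  f(x*)   = 81.3951

x* = (2.62, -0.4294, 3.6031), lambda* = (11.5476)


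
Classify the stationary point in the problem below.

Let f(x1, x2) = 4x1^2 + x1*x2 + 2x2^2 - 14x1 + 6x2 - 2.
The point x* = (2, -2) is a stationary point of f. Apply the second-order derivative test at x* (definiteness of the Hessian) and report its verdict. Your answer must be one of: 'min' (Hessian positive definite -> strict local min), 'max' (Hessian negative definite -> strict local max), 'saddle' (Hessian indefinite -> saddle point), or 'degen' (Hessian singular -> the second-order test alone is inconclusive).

Compute the Hessian H = grad^2 f:
  H = [[8, 1], [1, 4]]
Verify stationarity: grad f(x*) = H x* + g = (0, 0).
Eigenvalues of H: 3.7639, 8.2361.
Both eigenvalues > 0, so H is positive definite -> x* is a strict local min.

min


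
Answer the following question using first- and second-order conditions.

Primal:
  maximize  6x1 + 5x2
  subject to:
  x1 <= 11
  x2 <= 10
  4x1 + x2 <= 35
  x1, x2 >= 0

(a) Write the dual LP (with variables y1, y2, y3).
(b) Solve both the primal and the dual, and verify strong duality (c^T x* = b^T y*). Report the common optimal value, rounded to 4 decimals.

The standard primal-dual pair for 'max c^T x s.t. A x <= b, x >= 0' is:
  Dual:  min b^T y  s.t.  A^T y >= c,  y >= 0.

So the dual LP is:
  minimize  11y1 + 10y2 + 35y3
  subject to:
    y1 + 4y3 >= 6
    y2 + y3 >= 5
    y1, y2, y3 >= 0

Solving the primal: x* = (6.25, 10).
  primal value c^T x* = 87.5.
Solving the dual: y* = (0, 3.5, 1.5).
  dual value b^T y* = 87.5.
Strong duality: c^T x* = b^T y*. Confirmed.

87.5


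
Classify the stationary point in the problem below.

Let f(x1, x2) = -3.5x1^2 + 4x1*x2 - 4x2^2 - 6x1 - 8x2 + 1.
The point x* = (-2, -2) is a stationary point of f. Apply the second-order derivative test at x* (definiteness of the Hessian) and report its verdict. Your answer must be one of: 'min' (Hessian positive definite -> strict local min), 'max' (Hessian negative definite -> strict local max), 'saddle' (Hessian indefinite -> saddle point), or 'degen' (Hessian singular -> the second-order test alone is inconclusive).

Compute the Hessian H = grad^2 f:
  H = [[-7, 4], [4, -8]]
Verify stationarity: grad f(x*) = H x* + g = (0, 0).
Eigenvalues of H: -11.5311, -3.4689.
Both eigenvalues < 0, so H is negative definite -> x* is a strict local max.

max


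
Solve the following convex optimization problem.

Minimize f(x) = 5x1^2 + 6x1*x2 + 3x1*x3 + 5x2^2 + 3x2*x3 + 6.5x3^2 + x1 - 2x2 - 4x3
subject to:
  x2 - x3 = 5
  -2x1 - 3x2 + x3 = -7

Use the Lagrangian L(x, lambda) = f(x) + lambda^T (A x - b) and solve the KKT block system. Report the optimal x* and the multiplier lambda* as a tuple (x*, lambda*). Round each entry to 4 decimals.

Form the Lagrangian:
  L(x, lambda) = (1/2) x^T Q x + c^T x + lambda^T (A x - b)
Stationarity (grad_x L = 0): Q x + c + A^T lambda = 0.
Primal feasibility: A x = b.

This gives the KKT block system:
  [ Q   A^T ] [ x     ]   [-c ]
  [ A    0  ] [ lambda ] = [ b ]

Solving the linear system:
  x*      = (-2.4762, 3.4762, -1.5238)
  lambda* = (-24.5476, -3.7381)
  f(x*)   = 46.619

x* = (-2.4762, 3.4762, -1.5238), lambda* = (-24.5476, -3.7381)


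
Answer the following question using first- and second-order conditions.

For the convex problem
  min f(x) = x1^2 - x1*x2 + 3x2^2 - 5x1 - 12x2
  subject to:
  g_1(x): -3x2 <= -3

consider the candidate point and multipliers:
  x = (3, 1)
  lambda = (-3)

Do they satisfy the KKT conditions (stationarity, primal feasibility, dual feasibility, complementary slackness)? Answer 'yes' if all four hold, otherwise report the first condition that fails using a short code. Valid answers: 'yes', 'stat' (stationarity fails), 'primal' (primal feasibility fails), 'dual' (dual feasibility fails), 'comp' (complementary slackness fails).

Gradient of f: grad f(x) = Q x + c = (0, -9)
Constraint values g_i(x) = a_i^T x - b_i:
  g_1((3, 1)) = 0
Stationarity residual: grad f(x) + sum_i lambda_i a_i = (0, 0)
  -> stationarity OK
Primal feasibility (all g_i <= 0): OK
Dual feasibility (all lambda_i >= 0): FAILS
Complementary slackness (lambda_i * g_i(x) = 0 for all i): OK

Verdict: the first failing condition is dual_feasibility -> dual.

dual


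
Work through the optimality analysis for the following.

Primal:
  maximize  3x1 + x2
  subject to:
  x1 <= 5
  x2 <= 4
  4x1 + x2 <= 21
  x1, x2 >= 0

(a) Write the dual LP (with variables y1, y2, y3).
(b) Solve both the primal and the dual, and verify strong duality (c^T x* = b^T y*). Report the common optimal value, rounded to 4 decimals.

The standard primal-dual pair for 'max c^T x s.t. A x <= b, x >= 0' is:
  Dual:  min b^T y  s.t.  A^T y >= c,  y >= 0.

So the dual LP is:
  minimize  5y1 + 4y2 + 21y3
  subject to:
    y1 + 4y3 >= 3
    y2 + y3 >= 1
    y1, y2, y3 >= 0

Solving the primal: x* = (4.25, 4).
  primal value c^T x* = 16.75.
Solving the dual: y* = (0, 0.25, 0.75).
  dual value b^T y* = 16.75.
Strong duality: c^T x* = b^T y*. Confirmed.

16.75


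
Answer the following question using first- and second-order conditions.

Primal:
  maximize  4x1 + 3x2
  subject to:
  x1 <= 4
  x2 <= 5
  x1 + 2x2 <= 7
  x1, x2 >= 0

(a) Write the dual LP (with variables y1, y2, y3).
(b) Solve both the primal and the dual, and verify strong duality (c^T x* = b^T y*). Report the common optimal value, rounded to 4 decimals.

The standard primal-dual pair for 'max c^T x s.t. A x <= b, x >= 0' is:
  Dual:  min b^T y  s.t.  A^T y >= c,  y >= 0.

So the dual LP is:
  minimize  4y1 + 5y2 + 7y3
  subject to:
    y1 + y3 >= 4
    y2 + 2y3 >= 3
    y1, y2, y3 >= 0

Solving the primal: x* = (4, 1.5).
  primal value c^T x* = 20.5.
Solving the dual: y* = (2.5, 0, 1.5).
  dual value b^T y* = 20.5.
Strong duality: c^T x* = b^T y*. Confirmed.

20.5


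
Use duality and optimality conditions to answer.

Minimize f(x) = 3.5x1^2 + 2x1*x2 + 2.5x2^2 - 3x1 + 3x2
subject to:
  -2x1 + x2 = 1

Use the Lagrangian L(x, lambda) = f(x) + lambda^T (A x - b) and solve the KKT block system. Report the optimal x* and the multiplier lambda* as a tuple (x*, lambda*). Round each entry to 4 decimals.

Form the Lagrangian:
  L(x, lambda) = (1/2) x^T Q x + c^T x + lambda^T (A x - b)
Stationarity (grad_x L = 0): Q x + c + A^T lambda = 0.
Primal feasibility: A x = b.

This gives the KKT block system:
  [ Q   A^T ] [ x     ]   [-c ]
  [ A    0  ] [ lambda ] = [ b ]

Solving the linear system:
  x*      = (-0.4286, 0.1429)
  lambda* = (-2.8571)
  f(x*)   = 2.2857

x* = (-0.4286, 0.1429), lambda* = (-2.8571)


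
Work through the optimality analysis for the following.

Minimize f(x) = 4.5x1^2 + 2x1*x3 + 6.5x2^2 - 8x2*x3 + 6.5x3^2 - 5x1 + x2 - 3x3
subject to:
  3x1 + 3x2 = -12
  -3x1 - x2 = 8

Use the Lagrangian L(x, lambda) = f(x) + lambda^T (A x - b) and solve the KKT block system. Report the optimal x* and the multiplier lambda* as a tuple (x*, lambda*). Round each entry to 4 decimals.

Form the Lagrangian:
  L(x, lambda) = (1/2) x^T Q x + c^T x + lambda^T (A x - b)
Stationarity (grad_x L = 0): Q x + c + A^T lambda = 0.
Primal feasibility: A x = b.

This gives the KKT block system:
  [ Q   A^T ] [ x     ]   [-c ]
  [ A    0  ] [ lambda ] = [ b ]

Solving the linear system:
  x*      = (-2, -2, -0.6923)
  lambda* = (5.6667, -2.4615)
  f(x*)   = 48.8846

x* = (-2, -2, -0.6923), lambda* = (5.6667, -2.4615)


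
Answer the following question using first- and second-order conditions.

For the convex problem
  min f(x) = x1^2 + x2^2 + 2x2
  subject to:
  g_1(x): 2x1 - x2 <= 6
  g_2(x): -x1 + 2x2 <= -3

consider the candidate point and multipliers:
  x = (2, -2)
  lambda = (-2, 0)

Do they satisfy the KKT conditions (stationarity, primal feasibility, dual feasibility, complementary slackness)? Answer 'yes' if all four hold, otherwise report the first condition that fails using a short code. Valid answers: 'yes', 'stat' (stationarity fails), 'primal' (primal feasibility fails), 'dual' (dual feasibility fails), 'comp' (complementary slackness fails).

Gradient of f: grad f(x) = Q x + c = (4, -2)
Constraint values g_i(x) = a_i^T x - b_i:
  g_1((2, -2)) = 0
  g_2((2, -2)) = -3
Stationarity residual: grad f(x) + sum_i lambda_i a_i = (0, 0)
  -> stationarity OK
Primal feasibility (all g_i <= 0): OK
Dual feasibility (all lambda_i >= 0): FAILS
Complementary slackness (lambda_i * g_i(x) = 0 for all i): OK

Verdict: the first failing condition is dual_feasibility -> dual.

dual


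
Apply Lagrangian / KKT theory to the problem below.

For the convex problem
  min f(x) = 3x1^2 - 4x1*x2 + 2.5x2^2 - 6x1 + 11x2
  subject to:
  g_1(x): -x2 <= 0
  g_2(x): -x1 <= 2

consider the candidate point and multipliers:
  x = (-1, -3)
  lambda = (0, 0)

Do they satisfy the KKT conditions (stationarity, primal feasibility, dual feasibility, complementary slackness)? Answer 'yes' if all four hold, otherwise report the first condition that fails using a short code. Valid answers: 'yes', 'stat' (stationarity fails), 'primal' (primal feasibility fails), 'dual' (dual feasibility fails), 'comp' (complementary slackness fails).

Gradient of f: grad f(x) = Q x + c = (0, 0)
Constraint values g_i(x) = a_i^T x - b_i:
  g_1((-1, -3)) = 3
  g_2((-1, -3)) = -1
Stationarity residual: grad f(x) + sum_i lambda_i a_i = (0, 0)
  -> stationarity OK
Primal feasibility (all g_i <= 0): FAILS
Dual feasibility (all lambda_i >= 0): OK
Complementary slackness (lambda_i * g_i(x) = 0 for all i): OK

Verdict: the first failing condition is primal_feasibility -> primal.

primal
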